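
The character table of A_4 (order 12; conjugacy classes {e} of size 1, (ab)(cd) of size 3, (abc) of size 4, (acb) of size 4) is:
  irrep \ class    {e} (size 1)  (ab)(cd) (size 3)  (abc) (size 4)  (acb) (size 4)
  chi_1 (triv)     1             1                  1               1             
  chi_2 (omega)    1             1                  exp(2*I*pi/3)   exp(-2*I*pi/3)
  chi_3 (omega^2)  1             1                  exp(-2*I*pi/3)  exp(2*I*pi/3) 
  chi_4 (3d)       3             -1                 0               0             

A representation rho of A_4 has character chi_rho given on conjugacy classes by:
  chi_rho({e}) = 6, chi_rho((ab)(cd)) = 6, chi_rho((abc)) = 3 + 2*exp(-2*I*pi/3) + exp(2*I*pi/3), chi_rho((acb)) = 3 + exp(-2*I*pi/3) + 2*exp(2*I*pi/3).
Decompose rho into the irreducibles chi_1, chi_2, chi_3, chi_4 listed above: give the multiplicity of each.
Multiplicities: chi_1: 3, chi_2: 1, chi_3: 2, chi_4: 0.

Why: Use <chi_rho, chi> = (1/|G|) sum_C |C| * chi_rho(C) * conj(chi(C)) with |G| = 12 for each irreducible chi in the table:
  <chi_rho, chi_1> = (1/12)[1*(6)*conj(1) + 3*(6)*conj(1) + 4*(3 + 2*exp(-2*I*pi/3) + exp(2*I*pi/3))*conj(1) + 4*(3 + exp(-2*I*pi/3) + 2*exp(2*I*pi/3))*conj(1)]
      = (1/12)[(6) + (18) + (12 + 8*exp(-2*I*pi/3) + 4*exp(2*I*pi/3)) + (12 + 4*exp(-2*I*pi/3) + 8*exp(2*I*pi/3))] = 36/12 = 3
  <chi_rho, chi_2> = (1/12)[1*(6)*conj(1) + 3*(6)*conj(1) + 4*(3 + 2*exp(-2*I*pi/3) + exp(2*I*pi/3))*conj(exp(2*I*pi/3)) + 4*(3 + exp(-2*I*pi/3) + 2*exp(2*I*pi/3))*conj(exp(-2*I*pi/3))]
      = (1/12)[(6) + (18) + (4 + 12*exp(-2*I*pi/3) + 8*exp(2*I*pi/3)) + (4 + 8*exp(-2*I*pi/3) + 12*exp(2*I*pi/3))] = 12/12 = 1
  <chi_rho, chi_3> = (1/12)[1*(6)*conj(1) + 3*(6)*conj(1) + 4*(3 + 2*exp(-2*I*pi/3) + exp(2*I*pi/3))*conj(exp(-2*I*pi/3)) + 4*(3 + exp(-2*I*pi/3) + 2*exp(2*I*pi/3))*conj(exp(2*I*pi/3))]
      = (1/12)[(6) + (18) + (8 + 4*exp(-2*I*pi/3) + 12*exp(2*I*pi/3)) + (8 + 12*exp(-2*I*pi/3) + 4*exp(2*I*pi/3))] = 24/12 = 2
  <chi_rho, chi_4> = (1/12)[1*(6)*conj(3) + 3*(6)*conj(-1) + 4*(3 + 2*exp(-2*I*pi/3) + exp(2*I*pi/3))*conj(0) + 4*(3 + exp(-2*I*pi/3) + 2*exp(2*I*pi/3))*conj(0)]
      = (1/12)[(18) + (-18) + (0) + (0)] = 0/12 = 0
(Exp terms are combined using exp(i*s)*conj(exp(i*t)) = exp(i*(s-t)), and sums of them are collapsed using the identity that for every m > 1 the m distinct m-th roots of unity sum to 0, e.g. 1 + exp(2*I*pi/3) + exp(-2*I*pi/3) = 0.)
Dimension check: dim(rho) = sum (mult * dim) = 3*1 + 1*1 + 2*1 + 0*3 = 6 = chi_rho(e) = 6.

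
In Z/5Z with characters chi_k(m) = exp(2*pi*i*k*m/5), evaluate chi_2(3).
chi_2(3) = zeta_5^6 = exp(2*I*pi/5)

Derivation: chi_2(3) = zeta_5^(2*3) = zeta_5^6. Since zeta_5^5 = 1, this equals zeta_5^1 = exp(2*pi*i*1/5) = exp(2*I*pi/5).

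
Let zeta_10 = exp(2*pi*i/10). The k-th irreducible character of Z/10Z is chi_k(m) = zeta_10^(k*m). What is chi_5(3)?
chi_5(3) = zeta_10^15 = -1

chi_5(3) = zeta_10^(5*3) = zeta_10^15. Since zeta_10^10 = 1, this equals zeta_10^5 = exp(2*pi*i*5/10) = -1.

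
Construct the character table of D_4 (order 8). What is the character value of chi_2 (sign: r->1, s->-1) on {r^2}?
Conjugacy classes: {e} of size 1, {r^2} of size 1, {r^1, r^3} of size 2, {s, sr^2, ...} of size 2, {sr, sr^3, ...} of size 2.
Character table:
  irrep \ class              {e} (size 1)  {r^2} (size 1)  {r^1, r^3} (size 2)  {s, sr^2, ...} (size 2)  {sr, sr^3, ...} (size 2)
  chi_1 (triv)               1             1               1                    1                        1                       
  chi_2 (sign: r->1, s->-1)  1             1               1                    -1                       -1                      
  chi_3 (r->-1, s->1)        1             1               -1                   1                        -1                      
  chi_4 (r->-1, s->-1)       1             1               -1                   -1                       1                       
  chi_5 (2d, j=1)            2             -2              0                    0                        0                       

Spot check: chi_2 (sign: r->1, s->-1) on {r^2} = 1.

Argument: D_4 has order 2*4 = 8 with 5 conjugacy classes, hence 5 irreducibles. Sum of squared dims 1 + 1 + 1 + 1 + 4 = 8 = |G|. Linear characters come from the abelianisation; the 2-dimensional irreps have character r^k -> 2*cos(2*pi*j*k/4), reflections -> 0.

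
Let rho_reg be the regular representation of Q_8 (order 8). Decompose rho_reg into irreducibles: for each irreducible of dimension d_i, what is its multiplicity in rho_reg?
Each irreducible V_i of dimension d_i appears with multiplicity d_i, i.e. rho_reg = (direct sum over all irreducibles V_i) d_i V_i. The irreducible dimensions for Q_8 are 1, 1, 1, 1, 2: 4 irreducibles of dimension 1, each with multiplicity 1; 1 irreducible of dimension 2, with multiplicity 2. Total dimension 4*1*1 + 1*2*2 = 8 = |G|.

Details: General theorem: in the regular representation of a finite group G, each irreducible appears with multiplicity equal to its dimension. Check: dim(rho_reg) = sum d_i^2 = 1 + 1 + 1 + 1 + 4 = 8 = |G|.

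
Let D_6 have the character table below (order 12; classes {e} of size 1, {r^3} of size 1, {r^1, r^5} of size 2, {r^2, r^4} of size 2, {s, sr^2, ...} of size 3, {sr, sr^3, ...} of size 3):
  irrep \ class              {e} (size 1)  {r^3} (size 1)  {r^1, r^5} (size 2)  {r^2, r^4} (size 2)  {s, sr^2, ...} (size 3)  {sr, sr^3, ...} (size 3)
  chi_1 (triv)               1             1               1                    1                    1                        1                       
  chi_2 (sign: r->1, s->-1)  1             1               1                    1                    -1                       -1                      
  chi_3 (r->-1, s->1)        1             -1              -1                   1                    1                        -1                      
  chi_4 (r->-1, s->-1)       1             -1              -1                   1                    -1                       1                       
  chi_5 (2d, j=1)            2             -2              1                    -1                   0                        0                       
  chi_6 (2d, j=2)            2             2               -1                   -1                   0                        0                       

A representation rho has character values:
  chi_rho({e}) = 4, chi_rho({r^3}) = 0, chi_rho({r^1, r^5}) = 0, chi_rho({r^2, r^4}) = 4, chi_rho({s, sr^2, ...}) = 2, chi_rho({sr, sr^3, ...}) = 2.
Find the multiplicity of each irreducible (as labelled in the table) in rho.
Multiplicities: chi_1: 2, chi_2: 0, chi_3: 1, chi_4: 1, chi_5: 0, chi_6: 0.

Argument: Use <chi_rho, chi> = (1/|G|) sum_C |C| * chi_rho(C) * conj(chi(C)) with |G| = 12 for each irreducible chi in the table:
  <chi_rho, chi_1> = (1/12)[1*(4)*conj(1) + 1*(0)*conj(1) + 2*(0)*conj(1) + 2*(4)*conj(1) + 3*(2)*conj(1) + 3*(2)*conj(1)]
      = (1/12)[(4) + (0) + (0) + (8) + (6) + (6)] = 24/12 = 2
  <chi_rho, chi_2> = (1/12)[1*(4)*conj(1) + 1*(0)*conj(1) + 2*(0)*conj(1) + 2*(4)*conj(1) + 3*(2)*conj(-1) + 3*(2)*conj(-1)]
      = (1/12)[(4) + (0) + (0) + (8) + (-6) + (-6)] = 0/12 = 0
  <chi_rho, chi_3> = (1/12)[1*(4)*conj(1) + 1*(0)*conj(-1) + 2*(0)*conj(-1) + 2*(4)*conj(1) + 3*(2)*conj(1) + 3*(2)*conj(-1)]
      = (1/12)[(4) + (0) + (0) + (8) + (6) + (-6)] = 12/12 = 1
  <chi_rho, chi_4> = (1/12)[1*(4)*conj(1) + 1*(0)*conj(-1) + 2*(0)*conj(-1) + 2*(4)*conj(1) + 3*(2)*conj(-1) + 3*(2)*conj(1)]
      = (1/12)[(4) + (0) + (0) + (8) + (-6) + (6)] = 12/12 = 1
  <chi_rho, chi_5> = (1/12)[1*(4)*conj(2) + 1*(0)*conj(-2) + 2*(0)*conj(1) + 2*(4)*conj(-1) + 3*(2)*conj(0) + 3*(2)*conj(0)]
      = (1/12)[(8) + (0) + (0) + (-8) + (0) + (0)] = 0/12 = 0
  <chi_rho, chi_6> = (1/12)[1*(4)*conj(2) + 1*(0)*conj(2) + 2*(0)*conj(-1) + 2*(4)*conj(-1) + 3*(2)*conj(0) + 3*(2)*conj(0)]
      = (1/12)[(8) + (0) + (0) + (-8) + (0) + (0)] = 0/12 = 0
Dimension check: dim(rho) = sum (mult * dim) = 2*1 + 0*1 + 1*1 + 1*1 + 0*2 + 0*2 = 4 = chi_rho(e) = 4.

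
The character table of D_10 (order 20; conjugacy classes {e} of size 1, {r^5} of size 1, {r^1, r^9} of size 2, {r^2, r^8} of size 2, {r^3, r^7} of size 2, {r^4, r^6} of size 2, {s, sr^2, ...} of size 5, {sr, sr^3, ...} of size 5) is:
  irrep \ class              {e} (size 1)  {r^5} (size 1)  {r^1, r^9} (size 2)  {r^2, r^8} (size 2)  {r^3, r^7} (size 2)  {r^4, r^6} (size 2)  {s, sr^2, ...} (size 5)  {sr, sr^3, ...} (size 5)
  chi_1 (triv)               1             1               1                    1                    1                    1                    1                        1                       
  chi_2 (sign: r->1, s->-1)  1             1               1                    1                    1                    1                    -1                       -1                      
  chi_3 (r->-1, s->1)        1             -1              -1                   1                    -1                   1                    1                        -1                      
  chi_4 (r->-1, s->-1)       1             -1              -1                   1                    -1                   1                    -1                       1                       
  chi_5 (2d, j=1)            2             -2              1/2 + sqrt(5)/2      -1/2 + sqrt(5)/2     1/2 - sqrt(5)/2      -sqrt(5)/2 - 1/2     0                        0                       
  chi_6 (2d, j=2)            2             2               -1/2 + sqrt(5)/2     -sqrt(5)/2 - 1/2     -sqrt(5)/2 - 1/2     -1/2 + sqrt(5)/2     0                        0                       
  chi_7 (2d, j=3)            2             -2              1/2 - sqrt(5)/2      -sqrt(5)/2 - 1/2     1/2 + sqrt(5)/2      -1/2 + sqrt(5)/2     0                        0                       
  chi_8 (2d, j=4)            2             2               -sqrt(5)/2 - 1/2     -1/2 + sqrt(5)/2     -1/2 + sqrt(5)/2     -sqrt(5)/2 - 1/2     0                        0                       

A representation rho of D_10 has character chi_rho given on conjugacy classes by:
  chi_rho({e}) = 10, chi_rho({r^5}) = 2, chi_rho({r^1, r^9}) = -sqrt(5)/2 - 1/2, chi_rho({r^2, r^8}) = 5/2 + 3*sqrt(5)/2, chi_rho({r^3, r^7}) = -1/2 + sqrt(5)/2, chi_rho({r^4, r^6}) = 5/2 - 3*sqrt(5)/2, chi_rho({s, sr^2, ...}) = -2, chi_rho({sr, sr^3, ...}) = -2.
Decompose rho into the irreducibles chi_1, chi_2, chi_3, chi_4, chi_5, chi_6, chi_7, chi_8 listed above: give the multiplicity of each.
Multiplicities: chi_1: 0, chi_2: 2, chi_3: 1, chi_4: 1, chi_5: 1, chi_6: 0, chi_7: 0, chi_8: 2.

Explanation: Use <chi_rho, chi> = (1/|G|) sum_C |C| * chi_rho(C) * conj(chi(C)) with |G| = 20 for each irreducible chi in the table:
  <chi_rho, chi_1> = (1/20)[1*(10)*conj(1) + 1*(2)*conj(1) + 2*(-sqrt(5)/2 - 1/2)*conj(1) + 2*(5/2 + 3*sqrt(5)/2)*conj(1) + 2*(-1/2 + sqrt(5)/2)*conj(1) + 2*(5/2 - 3*sqrt(5)/2)*conj(1) + 5*(-2)*conj(1) + 5*(-2)*conj(1)]
      = (1/20)[(10) + (2) + (-sqrt(5) - 1) + (5 + 3*sqrt(5)) + (-1 + sqrt(5)) + (5 - 3*sqrt(5)) + (-10) + (-10)] = 0/20 = 0
  <chi_rho, chi_2> = (1/20)[1*(10)*conj(1) + 1*(2)*conj(1) + 2*(-sqrt(5)/2 - 1/2)*conj(1) + 2*(5/2 + 3*sqrt(5)/2)*conj(1) + 2*(-1/2 + sqrt(5)/2)*conj(1) + 2*(5/2 - 3*sqrt(5)/2)*conj(1) + 5*(-2)*conj(-1) + 5*(-2)*conj(-1)]
      = (1/20)[(10) + (2) + (-sqrt(5) - 1) + (5 + 3*sqrt(5)) + (-1 + sqrt(5)) + (5 - 3*sqrt(5)) + (10) + (10)] = 40/20 = 2
  <chi_rho, chi_3> = (1/20)[1*(10)*conj(1) + 1*(2)*conj(-1) + 2*(-sqrt(5)/2 - 1/2)*conj(-1) + 2*(5/2 + 3*sqrt(5)/2)*conj(1) + 2*(-1/2 + sqrt(5)/2)*conj(-1) + 2*(5/2 - 3*sqrt(5)/2)*conj(1) + 5*(-2)*conj(1) + 5*(-2)*conj(-1)]
      = (1/20)[(10) + (-2) + (1 + sqrt(5)) + (5 + 3*sqrt(5)) + (1 - sqrt(5)) + (5 - 3*sqrt(5)) + (-10) + (10)] = 20/20 = 1
  <chi_rho, chi_4> = (1/20)[1*(10)*conj(1) + 1*(2)*conj(-1) + 2*(-sqrt(5)/2 - 1/2)*conj(-1) + 2*(5/2 + 3*sqrt(5)/2)*conj(1) + 2*(-1/2 + sqrt(5)/2)*conj(-1) + 2*(5/2 - 3*sqrt(5)/2)*conj(1) + 5*(-2)*conj(-1) + 5*(-2)*conj(1)]
      = (1/20)[(10) + (-2) + (1 + sqrt(5)) + (5 + 3*sqrt(5)) + (1 - sqrt(5)) + (5 - 3*sqrt(5)) + (10) + (-10)] = 20/20 = 1
  <chi_rho, chi_5> = (1/20)[1*(10)*conj(2) + 1*(2)*conj(-2) + 2*(-sqrt(5)/2 - 1/2)*conj(1/2 + sqrt(5)/2) + 2*(5/2 + 3*sqrt(5)/2)*conj(-1/2 + sqrt(5)/2) + 2*(-1/2 + sqrt(5)/2)*conj(1/2 - sqrt(5)/2) + 2*(5/2 - 3*sqrt(5)/2)*conj(-sqrt(5)/2 - 1/2) + 5*(-2)*conj(0) + 5*(-2)*conj(0)]
      = (1/20)[(20) + (-4) + (-3 - sqrt(5)) + (sqrt(5) + 5) + (-3 + sqrt(5)) + (5 - sqrt(5)) + (0) + (0)] = 20/20 = 1
  <chi_rho, chi_6> = (1/20)[1*(10)*conj(2) + 1*(2)*conj(2) + 2*(-sqrt(5)/2 - 1/2)*conj(-1/2 + sqrt(5)/2) + 2*(5/2 + 3*sqrt(5)/2)*conj(-sqrt(5)/2 - 1/2) + 2*(-1/2 + sqrt(5)/2)*conj(-sqrt(5)/2 - 1/2) + 2*(5/2 - 3*sqrt(5)/2)*conj(-1/2 + sqrt(5)/2) + 5*(-2)*conj(0) + 5*(-2)*conj(0)]
      = (1/20)[(20) + (4) + (-2) + (-10 - 4*sqrt(5)) + (-2) + (-10 + 4*sqrt(5)) + (0) + (0)] = 0/20 = 0
  <chi_rho, chi_7> = (1/20)[1*(10)*conj(2) + 1*(2)*conj(-2) + 2*(-sqrt(5)/2 - 1/2)*conj(1/2 - sqrt(5)/2) + 2*(5/2 + 3*sqrt(5)/2)*conj(-sqrt(5)/2 - 1/2) + 2*(-1/2 + sqrt(5)/2)*conj(1/2 + sqrt(5)/2) + 2*(5/2 - 3*sqrt(5)/2)*conj(-1/2 + sqrt(5)/2) + 5*(-2)*conj(0) + 5*(-2)*conj(0)]
      = (1/20)[(20) + (-4) + (2) + (-10 - 4*sqrt(5)) + (2) + (-10 + 4*sqrt(5)) + (0) + (0)] = 0/20 = 0
  <chi_rho, chi_8> = (1/20)[1*(10)*conj(2) + 1*(2)*conj(2) + 2*(-sqrt(5)/2 - 1/2)*conj(-sqrt(5)/2 - 1/2) + 2*(5/2 + 3*sqrt(5)/2)*conj(-1/2 + sqrt(5)/2) + 2*(-1/2 + sqrt(5)/2)*conj(-1/2 + sqrt(5)/2) + 2*(5/2 - 3*sqrt(5)/2)*conj(-sqrt(5)/2 - 1/2) + 5*(-2)*conj(0) + 5*(-2)*conj(0)]
      = (1/20)[(20) + (4) + (sqrt(5) + 3) + (sqrt(5) + 5) + (3 - sqrt(5)) + (5 - sqrt(5)) + (0) + (0)] = 40/20 = 2
Dimension check: dim(rho) = sum (mult * dim) = 0*1 + 2*1 + 1*1 + 1*1 + 1*2 + 0*2 + 0*2 + 2*2 = 10 = chi_rho(e) = 10.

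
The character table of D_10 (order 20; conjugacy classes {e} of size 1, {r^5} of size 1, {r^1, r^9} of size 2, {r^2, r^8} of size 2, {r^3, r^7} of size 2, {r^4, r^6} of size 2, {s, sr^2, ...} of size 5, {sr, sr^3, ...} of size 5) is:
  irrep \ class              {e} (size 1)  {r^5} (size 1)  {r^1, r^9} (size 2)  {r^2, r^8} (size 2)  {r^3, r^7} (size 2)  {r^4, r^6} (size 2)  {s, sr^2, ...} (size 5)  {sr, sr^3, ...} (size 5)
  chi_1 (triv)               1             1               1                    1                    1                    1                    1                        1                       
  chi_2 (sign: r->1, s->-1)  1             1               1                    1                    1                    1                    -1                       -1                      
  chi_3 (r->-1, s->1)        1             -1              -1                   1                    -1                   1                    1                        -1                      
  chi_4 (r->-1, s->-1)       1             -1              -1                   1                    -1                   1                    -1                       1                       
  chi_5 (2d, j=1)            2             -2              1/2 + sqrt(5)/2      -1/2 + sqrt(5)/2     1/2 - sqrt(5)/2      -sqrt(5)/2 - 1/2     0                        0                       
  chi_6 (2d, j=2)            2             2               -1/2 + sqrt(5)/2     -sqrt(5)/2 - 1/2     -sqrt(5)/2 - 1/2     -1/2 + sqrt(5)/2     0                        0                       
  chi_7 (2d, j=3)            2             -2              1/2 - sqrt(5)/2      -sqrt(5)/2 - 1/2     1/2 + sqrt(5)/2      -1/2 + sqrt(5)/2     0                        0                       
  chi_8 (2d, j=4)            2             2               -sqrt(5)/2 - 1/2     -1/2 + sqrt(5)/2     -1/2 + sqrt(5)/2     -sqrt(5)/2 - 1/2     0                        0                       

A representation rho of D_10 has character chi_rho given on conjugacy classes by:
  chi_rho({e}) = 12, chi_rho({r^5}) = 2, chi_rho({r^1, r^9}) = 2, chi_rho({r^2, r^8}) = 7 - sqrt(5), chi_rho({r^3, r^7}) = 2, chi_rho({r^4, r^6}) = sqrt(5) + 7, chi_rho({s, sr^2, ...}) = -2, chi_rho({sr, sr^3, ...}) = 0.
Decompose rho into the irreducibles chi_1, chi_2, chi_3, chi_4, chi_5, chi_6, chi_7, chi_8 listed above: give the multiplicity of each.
Multiplicities: chi_1: 2, chi_2: 3, chi_3: 1, chi_4: 2, chi_5: 0, chi_6: 1, chi_7: 1, chi_8: 0.

Solution. Use <chi_rho, chi> = (1/|G|) sum_C |C| * chi_rho(C) * conj(chi(C)) with |G| = 20 for each irreducible chi in the table:
  <chi_rho, chi_1> = (1/20)[1*(12)*conj(1) + 1*(2)*conj(1) + 2*(2)*conj(1) + 2*(7 - sqrt(5))*conj(1) + 2*(2)*conj(1) + 2*(sqrt(5) + 7)*conj(1) + 5*(-2)*conj(1) + 5*(0)*conj(1)]
      = (1/20)[(12) + (2) + (4) + (14 - 2*sqrt(5)) + (4) + (2*sqrt(5) + 14) + (-10) + (0)] = 40/20 = 2
  <chi_rho, chi_2> = (1/20)[1*(12)*conj(1) + 1*(2)*conj(1) + 2*(2)*conj(1) + 2*(7 - sqrt(5))*conj(1) + 2*(2)*conj(1) + 2*(sqrt(5) + 7)*conj(1) + 5*(-2)*conj(-1) + 5*(0)*conj(-1)]
      = (1/20)[(12) + (2) + (4) + (14 - 2*sqrt(5)) + (4) + (2*sqrt(5) + 14) + (10) + (0)] = 60/20 = 3
  <chi_rho, chi_3> = (1/20)[1*(12)*conj(1) + 1*(2)*conj(-1) + 2*(2)*conj(-1) + 2*(7 - sqrt(5))*conj(1) + 2*(2)*conj(-1) + 2*(sqrt(5) + 7)*conj(1) + 5*(-2)*conj(1) + 5*(0)*conj(-1)]
      = (1/20)[(12) + (-2) + (-4) + (14 - 2*sqrt(5)) + (-4) + (2*sqrt(5) + 14) + (-10) + (0)] = 20/20 = 1
  <chi_rho, chi_4> = (1/20)[1*(12)*conj(1) + 1*(2)*conj(-1) + 2*(2)*conj(-1) + 2*(7 - sqrt(5))*conj(1) + 2*(2)*conj(-1) + 2*(sqrt(5) + 7)*conj(1) + 5*(-2)*conj(-1) + 5*(0)*conj(1)]
      = (1/20)[(12) + (-2) + (-4) + (14 - 2*sqrt(5)) + (-4) + (2*sqrt(5) + 14) + (10) + (0)] = 40/20 = 2
  <chi_rho, chi_5> = (1/20)[1*(12)*conj(2) + 1*(2)*conj(-2) + 2*(2)*conj(1/2 + sqrt(5)/2) + 2*(7 - sqrt(5))*conj(-1/2 + sqrt(5)/2) + 2*(2)*conj(1/2 - sqrt(5)/2) + 2*(sqrt(5) + 7)*conj(-sqrt(5)/2 - 1/2) + 5*(-2)*conj(0) + 5*(0)*conj(0)]
      = (1/20)[(24) + (-4) + (2 + 2*sqrt(5)) + (-12 + 8*sqrt(5)) + (2 - 2*sqrt(5)) + (-8*sqrt(5) - 12) + (0) + (0)] = 0/20 = 0
  <chi_rho, chi_6> = (1/20)[1*(12)*conj(2) + 1*(2)*conj(2) + 2*(2)*conj(-1/2 + sqrt(5)/2) + 2*(7 - sqrt(5))*conj(-sqrt(5)/2 - 1/2) + 2*(2)*conj(-sqrt(5)/2 - 1/2) + 2*(sqrt(5) + 7)*conj(-1/2 + sqrt(5)/2) + 5*(-2)*conj(0) + 5*(0)*conj(0)]
      = (1/20)[(24) + (4) + (-2 + 2*sqrt(5)) + (-6*sqrt(5) - 2) + (-2*sqrt(5) - 2) + (-2 + 6*sqrt(5)) + (0) + (0)] = 20/20 = 1
  <chi_rho, chi_7> = (1/20)[1*(12)*conj(2) + 1*(2)*conj(-2) + 2*(2)*conj(1/2 - sqrt(5)/2) + 2*(7 - sqrt(5))*conj(-sqrt(5)/2 - 1/2) + 2*(2)*conj(1/2 + sqrt(5)/2) + 2*(sqrt(5) + 7)*conj(-1/2 + sqrt(5)/2) + 5*(-2)*conj(0) + 5*(0)*conj(0)]
      = (1/20)[(24) + (-4) + (2 - 2*sqrt(5)) + (-6*sqrt(5) - 2) + (2 + 2*sqrt(5)) + (-2 + 6*sqrt(5)) + (0) + (0)] = 20/20 = 1
  <chi_rho, chi_8> = (1/20)[1*(12)*conj(2) + 1*(2)*conj(2) + 2*(2)*conj(-sqrt(5)/2 - 1/2) + 2*(7 - sqrt(5))*conj(-1/2 + sqrt(5)/2) + 2*(2)*conj(-1/2 + sqrt(5)/2) + 2*(sqrt(5) + 7)*conj(-sqrt(5)/2 - 1/2) + 5*(-2)*conj(0) + 5*(0)*conj(0)]
      = (1/20)[(24) + (4) + (-2*sqrt(5) - 2) + (-12 + 8*sqrt(5)) + (-2 + 2*sqrt(5)) + (-8*sqrt(5) - 12) + (0) + (0)] = 0/20 = 0
Dimension check: dim(rho) = sum (mult * dim) = 2*1 + 3*1 + 1*1 + 2*1 + 0*2 + 1*2 + 1*2 + 0*2 = 12 = chi_rho(e) = 12.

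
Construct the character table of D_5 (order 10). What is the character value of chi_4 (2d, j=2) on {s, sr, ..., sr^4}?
Conjugacy classes: {e} of size 1, {r^1, r^4} of size 2, {r^2, r^3} of size 2, {s, sr, ..., sr^4} of size 5.
Character table:
  irrep \ class              {e} (size 1)  {r^1, r^4} (size 2)  {r^2, r^3} (size 2)  {s, sr, ..., sr^4} (size 5)
  chi_1 (triv)               1             1                    1                    1                          
  chi_2 (sign: r->1, s->-1)  1             1                    1                    -1                         
  chi_3 (2d, j=1)            2             -1/2 + sqrt(5)/2     -sqrt(5)/2 - 1/2     0                          
  chi_4 (2d, j=2)            2             -sqrt(5)/2 - 1/2     -1/2 + sqrt(5)/2     0                          

Spot check: chi_4 (2d, j=2) on {s, sr, ..., sr^4} = 0.

Explanation: D_5 has order 2*5 = 10 with 4 conjugacy classes, hence 4 irreducibles. Sum of squared dims 1 + 1 + 4 + 4 = 10 = |G|. Linear characters come from the abelianisation; the 2-dimensional irreps have character r^k -> 2*cos(2*pi*j*k/5), reflections -> 0.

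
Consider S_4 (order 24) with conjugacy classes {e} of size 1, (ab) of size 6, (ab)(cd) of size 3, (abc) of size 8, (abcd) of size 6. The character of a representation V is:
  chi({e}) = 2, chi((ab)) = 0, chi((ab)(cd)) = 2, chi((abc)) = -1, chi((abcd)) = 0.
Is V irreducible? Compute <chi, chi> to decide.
Irreducible: <chi, chi> = 1.

Solution. <chi, chi> = (1/|G|) sum_C |C| * |chi(C)|^2 = (1/24)[1*|2|^2 + 6*|0|^2 + 3*|2|^2 + 8*|-1|^2 + 6*|0|^2]
  = (1/24)[(4) + (0) + (12) + (8) + (0)] = 24/24 = 1.
A character is irreducible iff <chi, chi> = 1, so this representation is irreducible.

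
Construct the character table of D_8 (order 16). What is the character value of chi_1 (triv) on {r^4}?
Conjugacy classes: {e} of size 1, {r^4} of size 1, {r^1, r^7} of size 2, {r^2, r^6} of size 2, {r^3, r^5} of size 2, {s, sr^2, ...} of size 4, {sr, sr^3, ...} of size 4.
Character table:
  irrep \ class              {e} (size 1)  {r^4} (size 1)  {r^1, r^7} (size 2)  {r^2, r^6} (size 2)  {r^3, r^5} (size 2)  {s, sr^2, ...} (size 4)  {sr, sr^3, ...} (size 4)
  chi_1 (triv)               1             1               1                    1                    1                    1                        1                       
  chi_2 (sign: r->1, s->-1)  1             1               1                    1                    1                    -1                       -1                      
  chi_3 (r->-1, s->1)        1             1               -1                   1                    -1                   1                        -1                      
  chi_4 (r->-1, s->-1)       1             1               -1                   1                    -1                   -1                       1                       
  chi_5 (2d, j=1)            2             -2              sqrt(2)              0                    -sqrt(2)             0                        0                       
  chi_6 (2d, j=2)            2             2               0                    -2                   0                    0                        0                       
  chi_7 (2d, j=3)            2             -2              -sqrt(2)             0                    sqrt(2)              0                        0                       

Spot check: chi_1 (triv) on {r^4} = 1.

Proof sketch: D_8 has order 2*8 = 16 with 7 conjugacy classes, hence 7 irreducibles. Sum of squared dims 1 + 1 + 1 + 1 + 4 + 4 + 4 = 16 = |G|. Linear characters come from the abelianisation; the 2-dimensional irreps have character r^k -> 2*cos(2*pi*j*k/8), reflections -> 0.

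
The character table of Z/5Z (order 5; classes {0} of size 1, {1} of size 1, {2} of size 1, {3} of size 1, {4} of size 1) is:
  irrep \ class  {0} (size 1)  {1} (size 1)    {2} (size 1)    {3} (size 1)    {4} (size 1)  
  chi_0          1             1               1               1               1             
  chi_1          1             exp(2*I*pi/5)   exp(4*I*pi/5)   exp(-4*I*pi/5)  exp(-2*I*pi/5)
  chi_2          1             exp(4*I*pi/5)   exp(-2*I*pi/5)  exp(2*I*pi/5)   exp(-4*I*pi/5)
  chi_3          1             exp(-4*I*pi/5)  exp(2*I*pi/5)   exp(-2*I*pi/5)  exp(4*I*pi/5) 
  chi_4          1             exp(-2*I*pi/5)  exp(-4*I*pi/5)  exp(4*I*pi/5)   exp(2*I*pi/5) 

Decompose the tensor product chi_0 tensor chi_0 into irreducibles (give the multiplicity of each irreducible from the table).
chi_0 tensor chi_0 = chi_0 (all other irreducibles have multiplicity 0).

Explanation: The character of a tensor product is the pointwise product (chi_0 * chi_0)(C) = chi_0(C) * chi_0(C):
  {0}: (1)*(1), {1}: (1)*(1), {2}: (1)*(1), {3}: (1)*(1), {4}: (1)*(1)
so (chi_0 * chi_0) takes values
  {0} -> 1, {1} -> 1, {2} -> 1, {3} -> 1, {4} -> 1.
Now take the inner product of this character with each irreducible chi from the table, <chi_0*chi_0, chi> = (1/5) sum_C |C| (chi_0*chi_0)(C) conj(chi(C)):
  <chi_0*chi_0, chi_0> = (1/5)[1*(1)*conj(1) + 1*(1)*conj(1) + 1*(1)*conj(1) + 1*(1)*conj(1) + 1*(1)*conj(1)]
      = (1/5)[(1) + (1) + (1) + (1) + (1)] = 5/5 = 1
  <chi_0*chi_0, chi_1> = (1/5)[1*(1)*conj(1) + 1*(1)*conj(exp(2*I*pi/5)) + 1*(1)*conj(exp(4*I*pi/5)) + 1*(1)*conj(exp(-4*I*pi/5)) + 1*(1)*conj(exp(-2*I*pi/5))]
      = (1/5)[(1) + (exp(-2*I*pi/5)) + (exp(-4*I*pi/5)) + (exp(4*I*pi/5)) + (exp(2*I*pi/5))] = 0/5 = 0
  <chi_0*chi_0, chi_2> = (1/5)[1*(1)*conj(1) + 1*(1)*conj(exp(4*I*pi/5)) + 1*(1)*conj(exp(-2*I*pi/5)) + 1*(1)*conj(exp(2*I*pi/5)) + 1*(1)*conj(exp(-4*I*pi/5))]
      = (1/5)[(1) + (exp(-4*I*pi/5)) + (exp(2*I*pi/5)) + (exp(-2*I*pi/5)) + (exp(4*I*pi/5))] = 0/5 = 0
  <chi_0*chi_0, chi_3> = (1/5)[1*(1)*conj(1) + 1*(1)*conj(exp(-4*I*pi/5)) + 1*(1)*conj(exp(2*I*pi/5)) + 1*(1)*conj(exp(-2*I*pi/5)) + 1*(1)*conj(exp(4*I*pi/5))]
      = (1/5)[(1) + (exp(4*I*pi/5)) + (exp(-2*I*pi/5)) + (exp(2*I*pi/5)) + (exp(-4*I*pi/5))] = 0/5 = 0
  <chi_0*chi_0, chi_4> = (1/5)[1*(1)*conj(1) + 1*(1)*conj(exp(-2*I*pi/5)) + 1*(1)*conj(exp(-4*I*pi/5)) + 1*(1)*conj(exp(4*I*pi/5)) + 1*(1)*conj(exp(2*I*pi/5))]
      = (1/5)[(1) + (exp(2*I*pi/5)) + (exp(4*I*pi/5)) + (exp(-4*I*pi/5)) + (exp(-2*I*pi/5))] = 0/5 = 0
(Exp terms are combined using exp(i*s)*conj(exp(i*t)) = exp(i*(s-t)), and sums of them are collapsed using the identity that for every m > 1 the m distinct m-th roots of unity sum to 0, e.g. 1 + exp(2*I*pi/3) + exp(-2*I*pi/3) = 0.)
Hence the multiplicities are chi_0: 1. Dimension check: dim(chi_0)*dim(chi_0) = 1*1 = 1 and sum (mult * dim) = 1*1 = 1.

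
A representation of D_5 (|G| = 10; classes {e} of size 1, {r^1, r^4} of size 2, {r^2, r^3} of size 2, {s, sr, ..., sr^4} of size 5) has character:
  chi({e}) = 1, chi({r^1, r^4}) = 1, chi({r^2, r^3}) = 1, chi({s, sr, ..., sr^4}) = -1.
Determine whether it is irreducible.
Irreducible: <chi, chi> = 1.

Why: <chi, chi> = (1/|G|) sum_C |C| * |chi(C)|^2 = (1/10)[1*|1|^2 + 2*|1|^2 + 2*|1|^2 + 5*|-1|^2]
  = (1/10)[(1) + (2) + (2) + (5)] = 10/10 = 1.
A character is irreducible iff <chi, chi> = 1, so this representation is irreducible.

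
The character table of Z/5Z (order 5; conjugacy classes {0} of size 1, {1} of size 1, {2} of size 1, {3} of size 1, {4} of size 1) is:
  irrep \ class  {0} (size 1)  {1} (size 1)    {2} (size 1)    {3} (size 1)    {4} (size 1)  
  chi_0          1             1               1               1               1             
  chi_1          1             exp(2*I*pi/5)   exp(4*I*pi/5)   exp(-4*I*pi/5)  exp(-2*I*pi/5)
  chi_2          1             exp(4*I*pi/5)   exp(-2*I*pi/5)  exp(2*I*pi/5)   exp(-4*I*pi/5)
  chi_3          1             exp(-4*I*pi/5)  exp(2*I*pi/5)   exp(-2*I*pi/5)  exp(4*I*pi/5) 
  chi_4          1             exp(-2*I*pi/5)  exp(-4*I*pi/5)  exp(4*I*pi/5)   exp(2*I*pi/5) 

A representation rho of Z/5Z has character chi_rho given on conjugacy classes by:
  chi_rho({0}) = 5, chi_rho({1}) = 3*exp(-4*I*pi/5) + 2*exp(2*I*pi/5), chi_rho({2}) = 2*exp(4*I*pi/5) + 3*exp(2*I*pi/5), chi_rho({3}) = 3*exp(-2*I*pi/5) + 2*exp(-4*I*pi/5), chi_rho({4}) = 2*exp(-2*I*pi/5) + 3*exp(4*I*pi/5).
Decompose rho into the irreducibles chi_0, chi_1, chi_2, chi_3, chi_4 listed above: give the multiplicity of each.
Multiplicities: chi_0: 0, chi_1: 2, chi_2: 0, chi_3: 3, chi_4: 0.

Use <chi_rho, chi> = (1/|G|) sum_C |C| * chi_rho(C) * conj(chi(C)) with |G| = 5 for each irreducible chi in the table:
  <chi_rho, chi_0> = (1/5)[1*(5)*conj(1) + 1*(3*exp(-4*I*pi/5) + 2*exp(2*I*pi/5))*conj(1) + 1*(2*exp(4*I*pi/5) + 3*exp(2*I*pi/5))*conj(1) + 1*(3*exp(-2*I*pi/5) + 2*exp(-4*I*pi/5))*conj(1) + 1*(2*exp(-2*I*pi/5) + 3*exp(4*I*pi/5))*conj(1)]
      = (1/5)[(5) + (3*exp(-4*I*pi/5) + 2*exp(2*I*pi/5)) + (2*exp(4*I*pi/5) + 3*exp(2*I*pi/5)) + (3*exp(-2*I*pi/5) + 2*exp(-4*I*pi/5)) + (2*exp(-2*I*pi/5) + 3*exp(4*I*pi/5))] = 0/5 = 0
  <chi_rho, chi_1> = (1/5)[1*(5)*conj(1) + 1*(3*exp(-4*I*pi/5) + 2*exp(2*I*pi/5))*conj(exp(2*I*pi/5)) + 1*(2*exp(4*I*pi/5) + 3*exp(2*I*pi/5))*conj(exp(4*I*pi/5)) + 1*(3*exp(-2*I*pi/5) + 2*exp(-4*I*pi/5))*conj(exp(-4*I*pi/5)) + 1*(2*exp(-2*I*pi/5) + 3*exp(4*I*pi/5))*conj(exp(-2*I*pi/5))]
      = (1/5)[(5) + (2 + 3*exp(4*I*pi/5)) + (2 + 3*exp(-2*I*pi/5)) + (2 + 3*exp(2*I*pi/5)) + (2 + 3*exp(-4*I*pi/5))] = 10/5 = 2
  <chi_rho, chi_2> = (1/5)[1*(5)*conj(1) + 1*(3*exp(-4*I*pi/5) + 2*exp(2*I*pi/5))*conj(exp(4*I*pi/5)) + 1*(2*exp(4*I*pi/5) + 3*exp(2*I*pi/5))*conj(exp(-2*I*pi/5)) + 1*(3*exp(-2*I*pi/5) + 2*exp(-4*I*pi/5))*conj(exp(2*I*pi/5)) + 1*(2*exp(-2*I*pi/5) + 3*exp(4*I*pi/5))*conj(exp(-4*I*pi/5))]
      = (1/5)[(5) + (2*exp(-2*I*pi/5) + 3*exp(2*I*pi/5)) + (2*exp(-4*I*pi/5) + 3*exp(4*I*pi/5)) + (3*exp(-4*I*pi/5) + 2*exp(4*I*pi/5)) + (3*exp(-2*I*pi/5) + 2*exp(2*I*pi/5))] = 0/5 = 0
  <chi_rho, chi_3> = (1/5)[1*(5)*conj(1) + 1*(3*exp(-4*I*pi/5) + 2*exp(2*I*pi/5))*conj(exp(-4*I*pi/5)) + 1*(2*exp(4*I*pi/5) + 3*exp(2*I*pi/5))*conj(exp(2*I*pi/5)) + 1*(3*exp(-2*I*pi/5) + 2*exp(-4*I*pi/5))*conj(exp(-2*I*pi/5)) + 1*(2*exp(-2*I*pi/5) + 3*exp(4*I*pi/5))*conj(exp(4*I*pi/5))]
      = (1/5)[(5) + (3 + 2*exp(-4*I*pi/5)) + (3 + 2*exp(2*I*pi/5)) + (3 + 2*exp(-2*I*pi/5)) + (3 + 2*exp(4*I*pi/5))] = 15/5 = 3
  <chi_rho, chi_4> = (1/5)[1*(5)*conj(1) + 1*(3*exp(-4*I*pi/5) + 2*exp(2*I*pi/5))*conj(exp(-2*I*pi/5)) + 1*(2*exp(4*I*pi/5) + 3*exp(2*I*pi/5))*conj(exp(-4*I*pi/5)) + 1*(3*exp(-2*I*pi/5) + 2*exp(-4*I*pi/5))*conj(exp(4*I*pi/5)) + 1*(2*exp(-2*I*pi/5) + 3*exp(4*I*pi/5))*conj(exp(2*I*pi/5))]
      = (1/5)[(5) + (3*exp(-2*I*pi/5) + 2*exp(4*I*pi/5)) + (2*exp(-2*I*pi/5) + 3*exp(-4*I*pi/5)) + (3*exp(4*I*pi/5) + 2*exp(2*I*pi/5)) + (2*exp(-4*I*pi/5) + 3*exp(2*I*pi/5))] = 0/5 = 0
(Exp terms are combined using exp(i*s)*conj(exp(i*t)) = exp(i*(s-t)), and sums of them are collapsed using the identity that for every m > 1 the m distinct m-th roots of unity sum to 0, e.g. 1 + exp(2*I*pi/3) + exp(-2*I*pi/3) = 0.)
Dimension check: dim(rho) = sum (mult * dim) = 0*1 + 2*1 + 0*1 + 3*1 + 0*1 = 5 = chi_rho(e) = 5.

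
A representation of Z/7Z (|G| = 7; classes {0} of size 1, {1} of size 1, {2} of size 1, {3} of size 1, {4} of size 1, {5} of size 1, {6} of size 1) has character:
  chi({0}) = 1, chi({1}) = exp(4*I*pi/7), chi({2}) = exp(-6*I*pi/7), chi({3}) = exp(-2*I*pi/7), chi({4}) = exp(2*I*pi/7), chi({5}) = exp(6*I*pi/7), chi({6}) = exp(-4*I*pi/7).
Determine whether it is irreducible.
Irreducible: <chi, chi> = 1.

Argument: <chi, chi> = (1/|G|) sum_C |C| * |chi(C)|^2 = (1/7)[1*|1|^2 + 1*|exp(4*I*pi/7)|^2 + 1*|exp(-6*I*pi/7)|^2 + 1*|exp(-2*I*pi/7)|^2 + 1*|exp(2*I*pi/7)|^2 + 1*|exp(6*I*pi/7)|^2 + 1*|exp(-4*I*pi/7)|^2]
  = (1/7)[(1) + (1) + (1) + (1) + (1) + (1) + (1)] = 7/7 = 1.
(Exp terms are combined using exp(i*s)*conj(exp(i*t)) = exp(i*(s-t)), and sums of them are collapsed using the identity that for every m > 1 the m distinct m-th roots of unity sum to 0, e.g. 1 + exp(2*I*pi/3) + exp(-2*I*pi/3) = 0.)
A character is irreducible iff <chi, chi> = 1, so this representation is irreducible.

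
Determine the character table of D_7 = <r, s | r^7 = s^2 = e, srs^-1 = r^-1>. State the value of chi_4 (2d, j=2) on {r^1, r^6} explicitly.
Conjugacy classes: {e} of size 1, {r^1, r^6} of size 2, {r^2, r^5} of size 2, {r^3, r^4} of size 2, {s, sr, ..., sr^6} of size 7.
Character table:
  irrep \ class              {e} (size 1)  {r^1, r^6} (size 2)  {r^2, r^5} (size 2)  {r^3, r^4} (size 2)  {s, sr, ..., sr^6} (size 7)
  chi_1 (triv)               1             1                    1                    1                    1                          
  chi_2 (sign: r->1, s->-1)  1             1                    1                    1                    -1                         
  chi_3 (2d, j=1)            2             2*cos(2*pi/7)        -2*cos(3*pi/7)       -2*cos(pi/7)         0                          
  chi_4 (2d, j=2)            2             -2*cos(3*pi/7)       -2*cos(pi/7)         2*cos(2*pi/7)        0                          
  chi_5 (2d, j=3)            2             -2*cos(pi/7)         2*cos(2*pi/7)        -2*cos(3*pi/7)       0                          

Spot check: chi_4 (2d, j=2) on {r^1, r^6} = -2*cos(3*pi/7).

Justification: D_7 has order 2*7 = 14 with 5 conjugacy classes, hence 5 irreducibles. Sum of squared dims 1 + 1 + 4 + 4 + 4 = 14 = |G|. Linear characters come from the abelianisation; the 2-dimensional irreps have character r^k -> 2*cos(2*pi*j*k/7), reflections -> 0.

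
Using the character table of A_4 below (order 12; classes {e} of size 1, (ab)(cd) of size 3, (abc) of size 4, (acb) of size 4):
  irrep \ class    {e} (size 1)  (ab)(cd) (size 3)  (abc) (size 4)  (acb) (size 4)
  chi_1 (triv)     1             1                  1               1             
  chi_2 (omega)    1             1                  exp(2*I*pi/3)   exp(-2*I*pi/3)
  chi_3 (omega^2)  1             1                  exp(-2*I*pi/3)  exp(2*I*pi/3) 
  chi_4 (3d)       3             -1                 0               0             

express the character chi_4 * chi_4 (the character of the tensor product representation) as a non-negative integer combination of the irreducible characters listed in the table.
chi_4 tensor chi_4 = chi_1 + chi_2 + chi_3 + 2*chi_4 (all other irreducibles have multiplicity 0).

The character of a tensor product is the pointwise product (chi_4 * chi_4)(C) = chi_4(C) * chi_4(C):
  {e}: (3)*(3), (ab)(cd): (-1)*(-1), (abc): (0)*(0), (acb): (0)*(0)
so (chi_4 * chi_4) takes values
  {e} -> 9, (ab)(cd) -> 1, (abc) -> 0, (acb) -> 0.
Now take the inner product of this character with each irreducible chi from the table, <chi_4*chi_4, chi> = (1/12) sum_C |C| (chi_4*chi_4)(C) conj(chi(C)):
  <chi_4*chi_4, chi_1> = (1/12)[1*(9)*conj(1) + 3*(1)*conj(1) + 4*(0)*conj(1) + 4*(0)*conj(1)]
      = (1/12)[(9) + (3) + (0) + (0)] = 12/12 = 1
  <chi_4*chi_4, chi_2> = (1/12)[1*(9)*conj(1) + 3*(1)*conj(1) + 4*(0)*conj(exp(2*I*pi/3)) + 4*(0)*conj(exp(-2*I*pi/3))]
      = (1/12)[(9) + (3) + (0) + (0)] = 12/12 = 1
  <chi_4*chi_4, chi_3> = (1/12)[1*(9)*conj(1) + 3*(1)*conj(1) + 4*(0)*conj(exp(-2*I*pi/3)) + 4*(0)*conj(exp(2*I*pi/3))]
      = (1/12)[(9) + (3) + (0) + (0)] = 12/12 = 1
  <chi_4*chi_4, chi_4> = (1/12)[1*(9)*conj(3) + 3*(1)*conj(-1) + 4*(0)*conj(0) + 4*(0)*conj(0)]
      = (1/12)[(27) + (-3) + (0) + (0)] = 24/12 = 2
(Exp terms are combined using exp(i*s)*conj(exp(i*t)) = exp(i*(s-t)), and sums of them are collapsed using the identity that for every m > 1 the m distinct m-th roots of unity sum to 0, e.g. 1 + exp(2*I*pi/3) + exp(-2*I*pi/3) = 0.)
Hence the multiplicities are chi_1: 1, chi_2: 1, chi_3: 1, chi_4: 2. Dimension check: dim(chi_4)*dim(chi_4) = 3*3 = 9 and sum (mult * dim) = 1*1 + 1*1 + 1*1 + 2*3 = 9.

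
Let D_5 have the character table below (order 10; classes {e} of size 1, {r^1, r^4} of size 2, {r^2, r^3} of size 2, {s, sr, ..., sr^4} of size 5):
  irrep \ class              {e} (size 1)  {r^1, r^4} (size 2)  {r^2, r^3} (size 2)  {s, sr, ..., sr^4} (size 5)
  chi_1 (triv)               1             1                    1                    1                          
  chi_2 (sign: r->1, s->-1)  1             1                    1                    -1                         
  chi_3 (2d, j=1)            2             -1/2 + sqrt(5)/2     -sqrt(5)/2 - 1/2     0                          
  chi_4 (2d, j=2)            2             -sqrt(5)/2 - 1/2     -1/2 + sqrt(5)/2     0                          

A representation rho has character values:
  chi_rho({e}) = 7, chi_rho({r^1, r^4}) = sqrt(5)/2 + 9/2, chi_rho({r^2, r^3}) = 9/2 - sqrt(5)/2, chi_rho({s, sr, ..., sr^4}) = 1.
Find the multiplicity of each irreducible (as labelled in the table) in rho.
Multiplicities: chi_1: 3, chi_2: 2, chi_3: 1, chi_4: 0.

Derivation: Use <chi_rho, chi> = (1/|G|) sum_C |C| * chi_rho(C) * conj(chi(C)) with |G| = 10 for each irreducible chi in the table:
  <chi_rho, chi_1> = (1/10)[1*(7)*conj(1) + 2*(sqrt(5)/2 + 9/2)*conj(1) + 2*(9/2 - sqrt(5)/2)*conj(1) + 5*(1)*conj(1)]
      = (1/10)[(7) + (sqrt(5) + 9) + (9 - sqrt(5)) + (5)] = 30/10 = 3
  <chi_rho, chi_2> = (1/10)[1*(7)*conj(1) + 2*(sqrt(5)/2 + 9/2)*conj(1) + 2*(9/2 - sqrt(5)/2)*conj(1) + 5*(1)*conj(-1)]
      = (1/10)[(7) + (sqrt(5) + 9) + (9 - sqrt(5)) + (-5)] = 20/10 = 2
  <chi_rho, chi_3> = (1/10)[1*(7)*conj(2) + 2*(sqrt(5)/2 + 9/2)*conj(-1/2 + sqrt(5)/2) + 2*(9/2 - sqrt(5)/2)*conj(-sqrt(5)/2 - 1/2) + 5*(1)*conj(0)]
      = (1/10)[(14) + (-2 + 4*sqrt(5)) + (-4*sqrt(5) - 2) + (0)] = 10/10 = 1
  <chi_rho, chi_4> = (1/10)[1*(7)*conj(2) + 2*(sqrt(5)/2 + 9/2)*conj(-sqrt(5)/2 - 1/2) + 2*(9/2 - sqrt(5)/2)*conj(-1/2 + sqrt(5)/2) + 5*(1)*conj(0)]
      = (1/10)[(14) + (-5*sqrt(5) - 7) + (-7 + 5*sqrt(5)) + (0)] = 0/10 = 0
Dimension check: dim(rho) = sum (mult * dim) = 3*1 + 2*1 + 1*2 + 0*2 = 7 = chi_rho(e) = 7.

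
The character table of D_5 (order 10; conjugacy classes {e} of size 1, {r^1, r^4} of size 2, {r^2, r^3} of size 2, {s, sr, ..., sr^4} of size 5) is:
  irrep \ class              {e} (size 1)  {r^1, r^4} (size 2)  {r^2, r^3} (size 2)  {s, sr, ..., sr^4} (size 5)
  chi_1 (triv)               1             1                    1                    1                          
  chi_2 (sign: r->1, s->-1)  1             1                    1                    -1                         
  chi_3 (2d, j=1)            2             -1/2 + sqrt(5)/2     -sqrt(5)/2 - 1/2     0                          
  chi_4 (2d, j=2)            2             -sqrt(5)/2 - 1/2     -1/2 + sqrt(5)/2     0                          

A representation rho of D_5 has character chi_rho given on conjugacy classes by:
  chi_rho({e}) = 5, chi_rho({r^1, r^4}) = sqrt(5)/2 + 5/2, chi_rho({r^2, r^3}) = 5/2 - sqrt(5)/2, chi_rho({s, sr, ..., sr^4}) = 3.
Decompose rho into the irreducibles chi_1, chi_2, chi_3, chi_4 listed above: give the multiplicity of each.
Multiplicities: chi_1: 3, chi_2: 0, chi_3: 1, chi_4: 0.

Proof sketch: Use <chi_rho, chi> = (1/|G|) sum_C |C| * chi_rho(C) * conj(chi(C)) with |G| = 10 for each irreducible chi in the table:
  <chi_rho, chi_1> = (1/10)[1*(5)*conj(1) + 2*(sqrt(5)/2 + 5/2)*conj(1) + 2*(5/2 - sqrt(5)/2)*conj(1) + 5*(3)*conj(1)]
      = (1/10)[(5) + (sqrt(5) + 5) + (5 - sqrt(5)) + (15)] = 30/10 = 3
  <chi_rho, chi_2> = (1/10)[1*(5)*conj(1) + 2*(sqrt(5)/2 + 5/2)*conj(1) + 2*(5/2 - sqrt(5)/2)*conj(1) + 5*(3)*conj(-1)]
      = (1/10)[(5) + (sqrt(5) + 5) + (5 - sqrt(5)) + (-15)] = 0/10 = 0
  <chi_rho, chi_3> = (1/10)[1*(5)*conj(2) + 2*(sqrt(5)/2 + 5/2)*conj(-1/2 + sqrt(5)/2) + 2*(5/2 - sqrt(5)/2)*conj(-sqrt(5)/2 - 1/2) + 5*(3)*conj(0)]
      = (1/10)[(10) + (2*sqrt(5)) + (-2*sqrt(5)) + (0)] = 10/10 = 1
  <chi_rho, chi_4> = (1/10)[1*(5)*conj(2) + 2*(sqrt(5)/2 + 5/2)*conj(-sqrt(5)/2 - 1/2) + 2*(5/2 - sqrt(5)/2)*conj(-1/2 + sqrt(5)/2) + 5*(3)*conj(0)]
      = (1/10)[(10) + (-3*sqrt(5) - 5) + (-5 + 3*sqrt(5)) + (0)] = 0/10 = 0
Dimension check: dim(rho) = sum (mult * dim) = 3*1 + 0*1 + 1*2 + 0*2 = 5 = chi_rho(e) = 5.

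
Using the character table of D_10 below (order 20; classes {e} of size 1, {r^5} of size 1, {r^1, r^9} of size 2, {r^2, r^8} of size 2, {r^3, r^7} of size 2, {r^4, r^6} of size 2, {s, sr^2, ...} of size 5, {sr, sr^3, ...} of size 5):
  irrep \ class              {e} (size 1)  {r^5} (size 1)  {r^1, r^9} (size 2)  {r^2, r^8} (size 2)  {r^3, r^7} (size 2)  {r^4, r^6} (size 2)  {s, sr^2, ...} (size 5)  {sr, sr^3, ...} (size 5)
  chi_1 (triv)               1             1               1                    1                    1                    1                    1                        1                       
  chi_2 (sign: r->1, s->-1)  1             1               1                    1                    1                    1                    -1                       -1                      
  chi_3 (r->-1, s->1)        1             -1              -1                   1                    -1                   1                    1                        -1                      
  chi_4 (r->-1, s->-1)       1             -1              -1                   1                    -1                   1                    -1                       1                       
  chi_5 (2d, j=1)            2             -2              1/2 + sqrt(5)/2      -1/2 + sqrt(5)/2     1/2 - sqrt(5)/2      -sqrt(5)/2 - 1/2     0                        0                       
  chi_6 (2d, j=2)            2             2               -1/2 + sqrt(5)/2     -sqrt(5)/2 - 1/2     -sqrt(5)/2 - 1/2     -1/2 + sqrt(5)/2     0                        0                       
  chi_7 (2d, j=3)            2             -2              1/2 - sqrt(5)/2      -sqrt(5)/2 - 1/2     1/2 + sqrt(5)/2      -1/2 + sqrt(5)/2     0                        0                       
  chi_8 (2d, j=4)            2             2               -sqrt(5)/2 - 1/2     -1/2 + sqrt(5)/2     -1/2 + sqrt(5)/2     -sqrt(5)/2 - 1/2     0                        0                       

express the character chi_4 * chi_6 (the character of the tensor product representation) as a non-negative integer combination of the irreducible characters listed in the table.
chi_4 tensor chi_6 = chi_7 (all other irreducibles have multiplicity 0).

Derivation: The character of a tensor product is the pointwise product (chi_4 * chi_6)(C) = chi_4(C) * chi_6(C):
  {e}: (1)*(2), {r^5}: (-1)*(2), {r^1, r^9}: (-1)*(-1/2 + sqrt(5)/2), {r^2, r^8}: (1)*(-sqrt(5)/2 - 1/2), {r^3, r^7}: (-1)*(-sqrt(5)/2 - 1/2), {r^4, r^6}: (1)*(-1/2 + sqrt(5)/2), {s, sr^2, ...}: (-1)*(0), {sr, sr^3, ...}: (1)*(0)
so (chi_4 * chi_6) takes values
  {e} -> 2, {r^5} -> -2, {r^1, r^9} -> 1/2 - sqrt(5)/2, {r^2, r^8} -> -sqrt(5)/2 - 1/2, {r^3, r^7} -> 1/2 + sqrt(5)/2, {r^4, r^6} -> -1/2 + sqrt(5)/2, {s, sr^2, ...} -> 0, {sr, sr^3, ...} -> 0.
Now take the inner product of this character with each irreducible chi from the table, <chi_4*chi_6, chi> = (1/20) sum_C |C| (chi_4*chi_6)(C) conj(chi(C)):
  <chi_4*chi_6, chi_1> = (1/20)[1*(2)*conj(1) + 1*(-2)*conj(1) + 2*(1/2 - sqrt(5)/2)*conj(1) + 2*(-sqrt(5)/2 - 1/2)*conj(1) + 2*(1/2 + sqrt(5)/2)*conj(1) + 2*(-1/2 + sqrt(5)/2)*conj(1) + 5*(0)*conj(1) + 5*(0)*conj(1)]
      = (1/20)[(2) + (-2) + (1 - sqrt(5)) + (-sqrt(5) - 1) + (1 + sqrt(5)) + (-1 + sqrt(5)) + (0) + (0)] = 0/20 = 0
  <chi_4*chi_6, chi_2> = (1/20)[1*(2)*conj(1) + 1*(-2)*conj(1) + 2*(1/2 - sqrt(5)/2)*conj(1) + 2*(-sqrt(5)/2 - 1/2)*conj(1) + 2*(1/2 + sqrt(5)/2)*conj(1) + 2*(-1/2 + sqrt(5)/2)*conj(1) + 5*(0)*conj(-1) + 5*(0)*conj(-1)]
      = (1/20)[(2) + (-2) + (1 - sqrt(5)) + (-sqrt(5) - 1) + (1 + sqrt(5)) + (-1 + sqrt(5)) + (0) + (0)] = 0/20 = 0
  <chi_4*chi_6, chi_3> = (1/20)[1*(2)*conj(1) + 1*(-2)*conj(-1) + 2*(1/2 - sqrt(5)/2)*conj(-1) + 2*(-sqrt(5)/2 - 1/2)*conj(1) + 2*(1/2 + sqrt(5)/2)*conj(-1) + 2*(-1/2 + sqrt(5)/2)*conj(1) + 5*(0)*conj(1) + 5*(0)*conj(-1)]
      = (1/20)[(2) + (2) + (-1 + sqrt(5)) + (-sqrt(5) - 1) + (-sqrt(5) - 1) + (-1 + sqrt(5)) + (0) + (0)] = 0/20 = 0
  <chi_4*chi_6, chi_4> = (1/20)[1*(2)*conj(1) + 1*(-2)*conj(-1) + 2*(1/2 - sqrt(5)/2)*conj(-1) + 2*(-sqrt(5)/2 - 1/2)*conj(1) + 2*(1/2 + sqrt(5)/2)*conj(-1) + 2*(-1/2 + sqrt(5)/2)*conj(1) + 5*(0)*conj(-1) + 5*(0)*conj(1)]
      = (1/20)[(2) + (2) + (-1 + sqrt(5)) + (-sqrt(5) - 1) + (-sqrt(5) - 1) + (-1 + sqrt(5)) + (0) + (0)] = 0/20 = 0
  <chi_4*chi_6, chi_5> = (1/20)[1*(2)*conj(2) + 1*(-2)*conj(-2) + 2*(1/2 - sqrt(5)/2)*conj(1/2 + sqrt(5)/2) + 2*(-sqrt(5)/2 - 1/2)*conj(-1/2 + sqrt(5)/2) + 2*(1/2 + sqrt(5)/2)*conj(1/2 - sqrt(5)/2) + 2*(-1/2 + sqrt(5)/2)*conj(-sqrt(5)/2 - 1/2) + 5*(0)*conj(0) + 5*(0)*conj(0)]
      = (1/20)[(4) + (4) + (-2) + (-2) + (-2) + (-2) + (0) + (0)] = 0/20 = 0
  <chi_4*chi_6, chi_6> = (1/20)[1*(2)*conj(2) + 1*(-2)*conj(2) + 2*(1/2 - sqrt(5)/2)*conj(-1/2 + sqrt(5)/2) + 2*(-sqrt(5)/2 - 1/2)*conj(-sqrt(5)/2 - 1/2) + 2*(1/2 + sqrt(5)/2)*conj(-sqrt(5)/2 - 1/2) + 2*(-1/2 + sqrt(5)/2)*conj(-1/2 + sqrt(5)/2) + 5*(0)*conj(0) + 5*(0)*conj(0)]
      = (1/20)[(4) + (-4) + (-3 + sqrt(5)) + (sqrt(5) + 3) + (-3 - sqrt(5)) + (3 - sqrt(5)) + (0) + (0)] = 0/20 = 0
  <chi_4*chi_6, chi_7> = (1/20)[1*(2)*conj(2) + 1*(-2)*conj(-2) + 2*(1/2 - sqrt(5)/2)*conj(1/2 - sqrt(5)/2) + 2*(-sqrt(5)/2 - 1/2)*conj(-sqrt(5)/2 - 1/2) + 2*(1/2 + sqrt(5)/2)*conj(1/2 + sqrt(5)/2) + 2*(-1/2 + sqrt(5)/2)*conj(-1/2 + sqrt(5)/2) + 5*(0)*conj(0) + 5*(0)*conj(0)]
      = (1/20)[(4) + (4) + (3 - sqrt(5)) + (sqrt(5) + 3) + (sqrt(5) + 3) + (3 - sqrt(5)) + (0) + (0)] = 20/20 = 1
  <chi_4*chi_6, chi_8> = (1/20)[1*(2)*conj(2) + 1*(-2)*conj(2) + 2*(1/2 - sqrt(5)/2)*conj(-sqrt(5)/2 - 1/2) + 2*(-sqrt(5)/2 - 1/2)*conj(-1/2 + sqrt(5)/2) + 2*(1/2 + sqrt(5)/2)*conj(-1/2 + sqrt(5)/2) + 2*(-1/2 + sqrt(5)/2)*conj(-sqrt(5)/2 - 1/2) + 5*(0)*conj(0) + 5*(0)*conj(0)]
      = (1/20)[(4) + (-4) + (2) + (-2) + (2) + (-2) + (0) + (0)] = 0/20 = 0
Hence the multiplicities are chi_7: 1. Dimension check: dim(chi_4)*dim(chi_6) = 1*2 = 2 and sum (mult * dim) = 1*2 = 2.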